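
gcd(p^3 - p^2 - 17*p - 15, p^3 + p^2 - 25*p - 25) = p^2 - 4*p - 5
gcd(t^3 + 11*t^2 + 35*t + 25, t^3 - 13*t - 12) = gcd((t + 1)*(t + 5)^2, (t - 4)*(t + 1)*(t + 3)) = t + 1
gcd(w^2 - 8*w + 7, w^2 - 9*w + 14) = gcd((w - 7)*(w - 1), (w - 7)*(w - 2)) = w - 7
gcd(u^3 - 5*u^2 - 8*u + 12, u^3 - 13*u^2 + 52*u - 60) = u - 6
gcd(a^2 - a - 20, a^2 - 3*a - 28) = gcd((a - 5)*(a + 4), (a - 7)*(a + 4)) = a + 4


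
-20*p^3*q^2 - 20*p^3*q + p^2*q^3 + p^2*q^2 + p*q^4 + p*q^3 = q*(-4*p + q)*(5*p + q)*(p*q + p)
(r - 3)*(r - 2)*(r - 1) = r^3 - 6*r^2 + 11*r - 6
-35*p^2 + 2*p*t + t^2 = (-5*p + t)*(7*p + t)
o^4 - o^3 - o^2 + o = o*(o - 1)^2*(o + 1)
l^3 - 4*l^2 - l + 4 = (l - 4)*(l - 1)*(l + 1)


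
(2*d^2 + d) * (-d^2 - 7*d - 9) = -2*d^4 - 15*d^3 - 25*d^2 - 9*d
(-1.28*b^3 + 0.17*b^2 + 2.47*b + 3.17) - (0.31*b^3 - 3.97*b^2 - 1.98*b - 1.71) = -1.59*b^3 + 4.14*b^2 + 4.45*b + 4.88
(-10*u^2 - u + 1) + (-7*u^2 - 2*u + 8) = -17*u^2 - 3*u + 9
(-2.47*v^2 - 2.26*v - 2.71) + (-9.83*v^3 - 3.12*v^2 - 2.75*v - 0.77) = -9.83*v^3 - 5.59*v^2 - 5.01*v - 3.48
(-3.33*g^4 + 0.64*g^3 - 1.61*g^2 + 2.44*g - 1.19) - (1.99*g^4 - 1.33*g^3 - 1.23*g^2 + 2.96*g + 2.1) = -5.32*g^4 + 1.97*g^3 - 0.38*g^2 - 0.52*g - 3.29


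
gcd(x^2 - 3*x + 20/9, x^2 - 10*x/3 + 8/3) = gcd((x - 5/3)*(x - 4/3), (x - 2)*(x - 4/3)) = x - 4/3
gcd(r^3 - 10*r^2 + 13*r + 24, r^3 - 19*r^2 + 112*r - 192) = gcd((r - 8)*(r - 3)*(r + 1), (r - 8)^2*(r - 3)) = r^2 - 11*r + 24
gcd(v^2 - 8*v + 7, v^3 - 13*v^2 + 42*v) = v - 7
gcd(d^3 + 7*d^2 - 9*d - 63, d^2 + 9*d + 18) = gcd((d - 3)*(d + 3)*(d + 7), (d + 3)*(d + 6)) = d + 3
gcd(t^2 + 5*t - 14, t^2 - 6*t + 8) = t - 2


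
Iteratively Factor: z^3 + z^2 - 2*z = (z - 1)*(z^2 + 2*z) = (z - 1)*(z + 2)*(z)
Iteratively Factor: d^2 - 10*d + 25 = (d - 5)*(d - 5)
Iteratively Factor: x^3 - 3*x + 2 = (x - 1)*(x^2 + x - 2) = (x - 1)^2*(x + 2)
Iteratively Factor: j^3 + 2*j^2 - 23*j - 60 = (j - 5)*(j^2 + 7*j + 12) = (j - 5)*(j + 4)*(j + 3)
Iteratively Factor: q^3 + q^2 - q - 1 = (q - 1)*(q^2 + 2*q + 1) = (q - 1)*(q + 1)*(q + 1)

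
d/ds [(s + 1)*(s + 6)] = 2*s + 7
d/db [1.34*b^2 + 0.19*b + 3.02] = 2.68*b + 0.19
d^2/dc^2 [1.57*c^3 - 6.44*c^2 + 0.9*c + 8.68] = 9.42*c - 12.88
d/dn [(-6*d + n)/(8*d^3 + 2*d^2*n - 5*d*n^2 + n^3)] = (8*d^3 + 2*d^2*n - 5*d*n^2 + n^3 + (6*d - n)*(2*d^2 - 10*d*n + 3*n^2))/(8*d^3 + 2*d^2*n - 5*d*n^2 + n^3)^2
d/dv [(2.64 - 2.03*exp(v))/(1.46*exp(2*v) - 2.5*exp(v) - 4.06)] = (2.9638*exp(2*v) - 7.7088*exp(v) + 14.8418)*exp(v)/(2.1316*exp(4*v) - 7.3*exp(3*v) - 5.6052*exp(2*v) + 20.3*exp(v) + 16.4836)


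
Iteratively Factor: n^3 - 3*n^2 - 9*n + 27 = (n - 3)*(n^2 - 9) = (n - 3)^2*(n + 3)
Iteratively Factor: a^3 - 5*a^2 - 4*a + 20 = (a - 5)*(a^2 - 4) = (a - 5)*(a - 2)*(a + 2)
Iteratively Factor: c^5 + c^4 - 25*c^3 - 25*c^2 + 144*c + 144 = (c - 3)*(c^4 + 4*c^3 - 13*c^2 - 64*c - 48) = (c - 3)*(c + 4)*(c^3 - 13*c - 12) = (c - 3)*(c + 3)*(c + 4)*(c^2 - 3*c - 4) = (c - 4)*(c - 3)*(c + 3)*(c + 4)*(c + 1)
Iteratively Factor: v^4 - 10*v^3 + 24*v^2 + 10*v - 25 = (v + 1)*(v^3 - 11*v^2 + 35*v - 25) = (v - 5)*(v + 1)*(v^2 - 6*v + 5) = (v - 5)*(v - 1)*(v + 1)*(v - 5)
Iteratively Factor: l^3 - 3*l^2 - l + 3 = (l - 3)*(l^2 - 1) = (l - 3)*(l + 1)*(l - 1)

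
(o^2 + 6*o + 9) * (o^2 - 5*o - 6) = o^4 + o^3 - 27*o^2 - 81*o - 54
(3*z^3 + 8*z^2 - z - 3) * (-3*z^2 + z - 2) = -9*z^5 - 21*z^4 + 5*z^3 - 8*z^2 - z + 6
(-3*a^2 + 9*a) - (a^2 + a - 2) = -4*a^2 + 8*a + 2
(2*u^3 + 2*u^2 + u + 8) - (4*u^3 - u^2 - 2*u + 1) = -2*u^3 + 3*u^2 + 3*u + 7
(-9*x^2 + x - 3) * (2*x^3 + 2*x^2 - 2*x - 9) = -18*x^5 - 16*x^4 + 14*x^3 + 73*x^2 - 3*x + 27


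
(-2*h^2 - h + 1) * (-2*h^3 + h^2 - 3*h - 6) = 4*h^5 + 3*h^3 + 16*h^2 + 3*h - 6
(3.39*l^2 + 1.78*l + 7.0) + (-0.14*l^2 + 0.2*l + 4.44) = 3.25*l^2 + 1.98*l + 11.44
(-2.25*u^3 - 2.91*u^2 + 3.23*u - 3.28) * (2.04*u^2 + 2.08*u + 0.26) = -4.59*u^5 - 10.6164*u^4 - 0.0486000000000004*u^3 - 0.729399999999999*u^2 - 5.9826*u - 0.8528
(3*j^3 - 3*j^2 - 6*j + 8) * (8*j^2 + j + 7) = 24*j^5 - 21*j^4 - 30*j^3 + 37*j^2 - 34*j + 56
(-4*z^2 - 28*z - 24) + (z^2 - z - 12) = -3*z^2 - 29*z - 36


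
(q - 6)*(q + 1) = q^2 - 5*q - 6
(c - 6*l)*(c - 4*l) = c^2 - 10*c*l + 24*l^2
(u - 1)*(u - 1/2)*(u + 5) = u^3 + 7*u^2/2 - 7*u + 5/2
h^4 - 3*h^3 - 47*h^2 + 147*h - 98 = (h - 7)*(h - 2)*(h - 1)*(h + 7)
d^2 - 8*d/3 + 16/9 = (d - 4/3)^2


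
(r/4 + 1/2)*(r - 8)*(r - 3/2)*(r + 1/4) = r^4/4 - 29*r^3/16 - 71*r^2/32 + 89*r/16 + 3/2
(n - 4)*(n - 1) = n^2 - 5*n + 4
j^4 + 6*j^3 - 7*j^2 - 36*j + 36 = (j - 2)*(j - 1)*(j + 3)*(j + 6)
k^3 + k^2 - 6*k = k*(k - 2)*(k + 3)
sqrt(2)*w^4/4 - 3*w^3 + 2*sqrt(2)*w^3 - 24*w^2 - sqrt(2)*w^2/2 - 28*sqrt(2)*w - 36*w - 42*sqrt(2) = (w/2 + 1)*(w + 6)*(w - 7*sqrt(2))*(sqrt(2)*w/2 + 1)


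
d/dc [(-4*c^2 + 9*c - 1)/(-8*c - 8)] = (c^2/2 + c - 5/4)/(c^2 + 2*c + 1)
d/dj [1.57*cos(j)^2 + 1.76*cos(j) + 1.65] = -(3.14*cos(j) + 1.76)*sin(j)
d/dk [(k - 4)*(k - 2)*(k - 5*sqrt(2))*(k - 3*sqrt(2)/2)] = 4*k^3 - 39*sqrt(2)*k^2/2 - 18*k^2 + 46*k + 78*sqrt(2)*k - 90 - 52*sqrt(2)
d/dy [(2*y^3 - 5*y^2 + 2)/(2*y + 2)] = (4*y^3 + y^2 - 10*y - 2)/(2*(y^2 + 2*y + 1))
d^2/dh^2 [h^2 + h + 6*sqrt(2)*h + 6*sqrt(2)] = 2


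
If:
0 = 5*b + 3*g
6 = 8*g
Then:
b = -9/20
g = 3/4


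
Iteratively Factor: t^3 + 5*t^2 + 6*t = (t + 2)*(t^2 + 3*t) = (t + 2)*(t + 3)*(t)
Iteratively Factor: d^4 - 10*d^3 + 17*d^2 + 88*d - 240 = (d + 3)*(d^3 - 13*d^2 + 56*d - 80) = (d - 5)*(d + 3)*(d^2 - 8*d + 16) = (d - 5)*(d - 4)*(d + 3)*(d - 4)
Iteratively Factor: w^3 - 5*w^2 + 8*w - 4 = (w - 1)*(w^2 - 4*w + 4) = (w - 2)*(w - 1)*(w - 2)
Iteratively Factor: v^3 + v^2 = (v)*(v^2 + v) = v*(v + 1)*(v)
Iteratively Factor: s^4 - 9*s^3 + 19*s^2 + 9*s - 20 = (s - 1)*(s^3 - 8*s^2 + 11*s + 20) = (s - 4)*(s - 1)*(s^2 - 4*s - 5) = (s - 4)*(s - 1)*(s + 1)*(s - 5)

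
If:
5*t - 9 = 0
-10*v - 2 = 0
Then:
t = 9/5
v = -1/5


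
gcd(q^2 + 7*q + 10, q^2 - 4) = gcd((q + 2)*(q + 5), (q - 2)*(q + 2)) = q + 2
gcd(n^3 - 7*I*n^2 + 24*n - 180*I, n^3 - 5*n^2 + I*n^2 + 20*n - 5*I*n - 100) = n + 5*I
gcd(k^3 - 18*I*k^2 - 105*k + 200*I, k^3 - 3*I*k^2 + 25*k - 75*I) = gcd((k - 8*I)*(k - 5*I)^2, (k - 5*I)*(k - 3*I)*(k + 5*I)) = k - 5*I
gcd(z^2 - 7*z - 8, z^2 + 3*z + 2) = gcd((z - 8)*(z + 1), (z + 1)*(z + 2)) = z + 1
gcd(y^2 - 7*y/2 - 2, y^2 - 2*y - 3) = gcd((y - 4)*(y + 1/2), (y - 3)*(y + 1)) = 1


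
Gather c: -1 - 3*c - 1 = -3*c - 2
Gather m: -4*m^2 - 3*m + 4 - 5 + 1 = -4*m^2 - 3*m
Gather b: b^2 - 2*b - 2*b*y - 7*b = b^2 + b*(-2*y - 9)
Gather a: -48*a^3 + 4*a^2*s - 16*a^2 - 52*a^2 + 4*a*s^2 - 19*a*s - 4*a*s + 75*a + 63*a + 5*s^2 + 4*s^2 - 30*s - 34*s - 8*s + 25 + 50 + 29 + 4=-48*a^3 + a^2*(4*s - 68) + a*(4*s^2 - 23*s + 138) + 9*s^2 - 72*s + 108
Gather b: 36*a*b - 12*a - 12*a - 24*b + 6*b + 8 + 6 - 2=-24*a + b*(36*a - 18) + 12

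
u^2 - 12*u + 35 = (u - 7)*(u - 5)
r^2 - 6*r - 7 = (r - 7)*(r + 1)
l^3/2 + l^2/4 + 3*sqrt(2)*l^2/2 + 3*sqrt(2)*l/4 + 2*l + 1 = (l/2 + sqrt(2))*(l + 1/2)*(l + sqrt(2))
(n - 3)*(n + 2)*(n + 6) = n^3 + 5*n^2 - 12*n - 36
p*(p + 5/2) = p^2 + 5*p/2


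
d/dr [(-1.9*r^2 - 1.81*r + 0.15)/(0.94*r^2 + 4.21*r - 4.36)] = (-6.2976*r^2 + 16.286*r + 7.2601)/(0.8836*r^4 + 7.9148*r^3 + 9.5273*r^2 - 36.7112*r + 19.0096)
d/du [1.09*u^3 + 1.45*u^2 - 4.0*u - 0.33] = 3.27*u^2 + 2.9*u - 4.0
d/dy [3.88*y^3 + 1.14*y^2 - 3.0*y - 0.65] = 11.64*y^2 + 2.28*y - 3.0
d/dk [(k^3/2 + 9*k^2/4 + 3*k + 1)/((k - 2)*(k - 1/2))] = (4*k^4 - 20*k^3 - 57*k^2 + 20*k + 44)/(2*(4*k^4 - 20*k^3 + 33*k^2 - 20*k + 4))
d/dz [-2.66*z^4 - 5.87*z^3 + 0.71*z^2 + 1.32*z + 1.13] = -10.64*z^3 - 17.61*z^2 + 1.42*z + 1.32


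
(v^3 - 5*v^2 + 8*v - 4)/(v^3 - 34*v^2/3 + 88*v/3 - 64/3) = 3*(v^2 - 3*v + 2)/(3*v^2 - 28*v + 32)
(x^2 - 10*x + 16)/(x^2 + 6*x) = (x^2 - 10*x + 16)/(x*(x + 6))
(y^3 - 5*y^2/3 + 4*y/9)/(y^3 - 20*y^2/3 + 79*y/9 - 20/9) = y/(y - 5)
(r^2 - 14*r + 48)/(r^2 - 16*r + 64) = (r - 6)/(r - 8)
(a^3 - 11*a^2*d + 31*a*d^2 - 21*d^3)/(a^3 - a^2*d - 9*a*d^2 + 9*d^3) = (a - 7*d)/(a + 3*d)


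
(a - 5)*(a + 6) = a^2 + a - 30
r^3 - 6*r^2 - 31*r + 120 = (r - 8)*(r - 3)*(r + 5)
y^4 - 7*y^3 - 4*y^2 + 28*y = y*(y - 7)*(y - 2)*(y + 2)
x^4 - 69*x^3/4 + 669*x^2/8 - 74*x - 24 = (x - 8)^2*(x - 3/2)*(x + 1/4)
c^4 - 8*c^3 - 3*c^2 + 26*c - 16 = (c - 8)*(c - 1)^2*(c + 2)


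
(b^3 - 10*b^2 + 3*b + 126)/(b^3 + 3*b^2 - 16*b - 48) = (b^2 - 13*b + 42)/(b^2 - 16)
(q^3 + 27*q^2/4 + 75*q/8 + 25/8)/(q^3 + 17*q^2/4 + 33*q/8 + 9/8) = (4*q^2 + 25*q + 25)/(4*q^2 + 15*q + 9)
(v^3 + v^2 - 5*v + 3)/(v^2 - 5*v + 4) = (v^2 + 2*v - 3)/(v - 4)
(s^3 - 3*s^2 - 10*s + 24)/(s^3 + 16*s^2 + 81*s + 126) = (s^2 - 6*s + 8)/(s^2 + 13*s + 42)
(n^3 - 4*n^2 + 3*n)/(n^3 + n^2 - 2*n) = (n - 3)/(n + 2)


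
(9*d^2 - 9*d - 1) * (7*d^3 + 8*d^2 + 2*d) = 63*d^5 + 9*d^4 - 61*d^3 - 26*d^2 - 2*d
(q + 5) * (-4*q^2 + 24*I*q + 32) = -4*q^3 - 20*q^2 + 24*I*q^2 + 32*q + 120*I*q + 160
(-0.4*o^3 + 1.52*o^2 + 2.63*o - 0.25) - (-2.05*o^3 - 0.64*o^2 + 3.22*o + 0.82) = 1.65*o^3 + 2.16*o^2 - 0.59*o - 1.07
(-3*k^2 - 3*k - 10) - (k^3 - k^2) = -k^3 - 2*k^2 - 3*k - 10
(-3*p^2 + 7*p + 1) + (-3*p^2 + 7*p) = -6*p^2 + 14*p + 1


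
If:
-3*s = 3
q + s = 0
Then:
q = 1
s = -1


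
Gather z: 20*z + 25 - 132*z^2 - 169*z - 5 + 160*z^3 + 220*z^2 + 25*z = 160*z^3 + 88*z^2 - 124*z + 20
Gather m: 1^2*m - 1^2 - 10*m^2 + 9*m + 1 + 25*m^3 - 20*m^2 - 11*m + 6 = 25*m^3 - 30*m^2 - m + 6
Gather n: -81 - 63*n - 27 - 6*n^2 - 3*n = -6*n^2 - 66*n - 108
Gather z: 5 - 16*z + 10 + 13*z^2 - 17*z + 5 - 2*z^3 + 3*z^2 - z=-2*z^3 + 16*z^2 - 34*z + 20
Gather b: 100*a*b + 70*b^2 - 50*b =70*b^2 + b*(100*a - 50)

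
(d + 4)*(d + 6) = d^2 + 10*d + 24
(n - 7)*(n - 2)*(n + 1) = n^3 - 8*n^2 + 5*n + 14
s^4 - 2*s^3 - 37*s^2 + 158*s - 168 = (s - 4)*(s - 3)*(s - 2)*(s + 7)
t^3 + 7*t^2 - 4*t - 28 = (t - 2)*(t + 2)*(t + 7)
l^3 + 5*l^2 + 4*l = l*(l + 1)*(l + 4)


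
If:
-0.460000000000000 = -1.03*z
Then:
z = 0.45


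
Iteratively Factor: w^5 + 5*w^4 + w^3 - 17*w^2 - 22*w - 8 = (w + 4)*(w^4 + w^3 - 3*w^2 - 5*w - 2) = (w - 2)*(w + 4)*(w^3 + 3*w^2 + 3*w + 1) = (w - 2)*(w + 1)*(w + 4)*(w^2 + 2*w + 1) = (w - 2)*(w + 1)^2*(w + 4)*(w + 1)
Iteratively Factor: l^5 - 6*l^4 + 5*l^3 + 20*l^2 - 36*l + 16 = (l - 4)*(l^4 - 2*l^3 - 3*l^2 + 8*l - 4) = (l - 4)*(l - 1)*(l^3 - l^2 - 4*l + 4) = (l - 4)*(l - 1)*(l + 2)*(l^2 - 3*l + 2) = (l - 4)*(l - 1)^2*(l + 2)*(l - 2)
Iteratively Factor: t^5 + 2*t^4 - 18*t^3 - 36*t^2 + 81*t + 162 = (t - 3)*(t^4 + 5*t^3 - 3*t^2 - 45*t - 54) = (t - 3)*(t + 2)*(t^3 + 3*t^2 - 9*t - 27) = (t - 3)^2*(t + 2)*(t^2 + 6*t + 9) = (t - 3)^2*(t + 2)*(t + 3)*(t + 3)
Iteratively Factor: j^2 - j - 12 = (j + 3)*(j - 4)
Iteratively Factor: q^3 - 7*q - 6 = (q + 2)*(q^2 - 2*q - 3) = (q + 1)*(q + 2)*(q - 3)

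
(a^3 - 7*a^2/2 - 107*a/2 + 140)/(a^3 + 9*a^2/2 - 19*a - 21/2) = (2*a^2 - 21*a + 40)/(2*a^2 - 5*a - 3)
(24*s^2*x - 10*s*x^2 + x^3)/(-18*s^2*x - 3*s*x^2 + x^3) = (-4*s + x)/(3*s + x)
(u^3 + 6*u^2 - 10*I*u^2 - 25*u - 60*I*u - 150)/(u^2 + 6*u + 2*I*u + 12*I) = (u^2 - 10*I*u - 25)/(u + 2*I)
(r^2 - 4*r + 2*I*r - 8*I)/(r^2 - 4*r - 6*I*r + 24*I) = (r + 2*I)/(r - 6*I)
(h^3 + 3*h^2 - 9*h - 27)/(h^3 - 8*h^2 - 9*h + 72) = (h + 3)/(h - 8)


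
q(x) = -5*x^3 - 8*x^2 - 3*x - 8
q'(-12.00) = -1971.00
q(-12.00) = 7516.00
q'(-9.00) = -1074.00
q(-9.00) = 3016.00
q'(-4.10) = -189.55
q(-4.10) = 214.42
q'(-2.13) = -36.97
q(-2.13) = 10.41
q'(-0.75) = 0.56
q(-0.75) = -8.14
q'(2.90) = -175.55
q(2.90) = -205.92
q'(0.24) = -7.70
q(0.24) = -9.25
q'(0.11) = -4.94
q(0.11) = -8.43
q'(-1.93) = -27.99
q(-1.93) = 3.94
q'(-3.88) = -166.74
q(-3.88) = 175.26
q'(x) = -15*x^2 - 16*x - 3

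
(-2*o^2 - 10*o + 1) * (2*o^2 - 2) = -4*o^4 - 20*o^3 + 6*o^2 + 20*o - 2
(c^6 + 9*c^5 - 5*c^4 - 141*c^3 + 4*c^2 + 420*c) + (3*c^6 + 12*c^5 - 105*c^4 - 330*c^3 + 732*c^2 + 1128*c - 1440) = 4*c^6 + 21*c^5 - 110*c^4 - 471*c^3 + 736*c^2 + 1548*c - 1440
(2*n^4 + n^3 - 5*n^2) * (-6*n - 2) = -12*n^5 - 10*n^4 + 28*n^3 + 10*n^2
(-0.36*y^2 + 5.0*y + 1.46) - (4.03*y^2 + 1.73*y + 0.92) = -4.39*y^2 + 3.27*y + 0.54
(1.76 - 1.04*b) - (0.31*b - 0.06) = 1.82 - 1.35*b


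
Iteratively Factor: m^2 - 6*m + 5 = (m - 1)*(m - 5)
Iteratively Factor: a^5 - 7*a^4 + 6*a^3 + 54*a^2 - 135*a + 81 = (a - 1)*(a^4 - 6*a^3 + 54*a - 81) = (a - 1)*(a + 3)*(a^3 - 9*a^2 + 27*a - 27) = (a - 3)*(a - 1)*(a + 3)*(a^2 - 6*a + 9) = (a - 3)^2*(a - 1)*(a + 3)*(a - 3)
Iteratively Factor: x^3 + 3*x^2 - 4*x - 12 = (x + 2)*(x^2 + x - 6) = (x - 2)*(x + 2)*(x + 3)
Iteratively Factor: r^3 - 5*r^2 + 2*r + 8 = (r - 2)*(r^2 - 3*r - 4) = (r - 4)*(r - 2)*(r + 1)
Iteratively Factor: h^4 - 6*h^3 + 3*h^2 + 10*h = (h + 1)*(h^3 - 7*h^2 + 10*h) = h*(h + 1)*(h^2 - 7*h + 10) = h*(h - 5)*(h + 1)*(h - 2)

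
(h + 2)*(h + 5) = h^2 + 7*h + 10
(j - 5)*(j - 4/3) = j^2 - 19*j/3 + 20/3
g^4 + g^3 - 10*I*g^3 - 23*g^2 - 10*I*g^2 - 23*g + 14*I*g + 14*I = (g - 7*I)*(g - 2*I)*(-I*g - I)*(I*g + 1)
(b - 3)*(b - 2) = b^2 - 5*b + 6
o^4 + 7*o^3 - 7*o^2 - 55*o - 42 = (o - 3)*(o + 1)*(o + 2)*(o + 7)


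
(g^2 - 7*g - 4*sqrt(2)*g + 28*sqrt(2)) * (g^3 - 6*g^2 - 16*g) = g^5 - 13*g^4 - 4*sqrt(2)*g^4 + 26*g^3 + 52*sqrt(2)*g^3 - 104*sqrt(2)*g^2 + 112*g^2 - 448*sqrt(2)*g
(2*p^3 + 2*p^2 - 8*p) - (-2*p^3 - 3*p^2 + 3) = 4*p^3 + 5*p^2 - 8*p - 3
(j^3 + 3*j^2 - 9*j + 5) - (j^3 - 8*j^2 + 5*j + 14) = 11*j^2 - 14*j - 9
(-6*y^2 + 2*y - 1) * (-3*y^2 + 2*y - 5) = 18*y^4 - 18*y^3 + 37*y^2 - 12*y + 5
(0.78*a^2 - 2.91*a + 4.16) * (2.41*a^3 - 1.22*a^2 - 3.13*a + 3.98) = 1.8798*a^5 - 7.9647*a^4 + 11.1344*a^3 + 7.1375*a^2 - 24.6026*a + 16.5568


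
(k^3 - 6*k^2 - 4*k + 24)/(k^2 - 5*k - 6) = (k^2 - 4)/(k + 1)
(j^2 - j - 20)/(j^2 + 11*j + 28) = (j - 5)/(j + 7)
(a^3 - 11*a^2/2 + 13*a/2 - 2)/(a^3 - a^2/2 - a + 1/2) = (a - 4)/(a + 1)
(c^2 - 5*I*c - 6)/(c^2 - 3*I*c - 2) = (c - 3*I)/(c - I)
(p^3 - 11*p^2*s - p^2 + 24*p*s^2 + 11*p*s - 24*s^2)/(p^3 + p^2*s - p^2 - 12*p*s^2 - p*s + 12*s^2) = (p - 8*s)/(p + 4*s)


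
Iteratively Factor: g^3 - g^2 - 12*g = (g)*(g^2 - g - 12) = g*(g - 4)*(g + 3)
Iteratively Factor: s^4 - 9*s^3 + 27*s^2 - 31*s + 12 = (s - 4)*(s^3 - 5*s^2 + 7*s - 3) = (s - 4)*(s - 1)*(s^2 - 4*s + 3) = (s - 4)*(s - 3)*(s - 1)*(s - 1)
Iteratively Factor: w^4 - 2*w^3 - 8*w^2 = (w + 2)*(w^3 - 4*w^2) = w*(w + 2)*(w^2 - 4*w) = w*(w - 4)*(w + 2)*(w)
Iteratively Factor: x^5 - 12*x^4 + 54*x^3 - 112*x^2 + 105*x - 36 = (x - 3)*(x^4 - 9*x^3 + 27*x^2 - 31*x + 12) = (x - 3)*(x - 1)*(x^3 - 8*x^2 + 19*x - 12) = (x - 3)*(x - 1)^2*(x^2 - 7*x + 12) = (x - 3)^2*(x - 1)^2*(x - 4)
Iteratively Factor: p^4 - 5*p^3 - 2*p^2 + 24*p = (p - 3)*(p^3 - 2*p^2 - 8*p) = (p - 3)*(p + 2)*(p^2 - 4*p) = p*(p - 3)*(p + 2)*(p - 4)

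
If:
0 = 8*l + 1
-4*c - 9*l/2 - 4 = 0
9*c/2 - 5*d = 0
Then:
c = -55/64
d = -99/128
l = -1/8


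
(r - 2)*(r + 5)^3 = r^4 + 13*r^3 + 45*r^2 - 25*r - 250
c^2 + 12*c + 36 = (c + 6)^2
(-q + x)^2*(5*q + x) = 5*q^3 - 9*q^2*x + 3*q*x^2 + x^3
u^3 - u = u*(u - 1)*(u + 1)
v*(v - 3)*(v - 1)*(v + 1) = v^4 - 3*v^3 - v^2 + 3*v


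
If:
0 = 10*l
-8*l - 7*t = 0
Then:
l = 0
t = 0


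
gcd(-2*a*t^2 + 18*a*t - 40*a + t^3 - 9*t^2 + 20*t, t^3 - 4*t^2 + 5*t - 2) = 1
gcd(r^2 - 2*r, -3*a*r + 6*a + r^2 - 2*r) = r - 2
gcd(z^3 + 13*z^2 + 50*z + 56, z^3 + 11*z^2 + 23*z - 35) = z + 7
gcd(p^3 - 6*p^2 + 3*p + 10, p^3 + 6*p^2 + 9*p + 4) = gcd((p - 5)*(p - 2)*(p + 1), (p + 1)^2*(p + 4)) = p + 1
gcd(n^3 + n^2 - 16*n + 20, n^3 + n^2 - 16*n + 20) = n^3 + n^2 - 16*n + 20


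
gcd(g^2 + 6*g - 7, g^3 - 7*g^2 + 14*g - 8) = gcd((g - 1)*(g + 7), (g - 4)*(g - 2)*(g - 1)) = g - 1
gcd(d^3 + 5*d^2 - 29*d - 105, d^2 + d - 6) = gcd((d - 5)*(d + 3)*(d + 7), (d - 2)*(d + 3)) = d + 3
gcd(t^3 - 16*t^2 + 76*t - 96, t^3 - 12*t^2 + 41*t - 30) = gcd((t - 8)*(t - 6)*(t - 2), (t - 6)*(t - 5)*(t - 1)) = t - 6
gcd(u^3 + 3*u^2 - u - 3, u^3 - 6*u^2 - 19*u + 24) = u^2 + 2*u - 3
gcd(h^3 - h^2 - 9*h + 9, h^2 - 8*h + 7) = h - 1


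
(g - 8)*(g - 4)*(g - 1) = g^3 - 13*g^2 + 44*g - 32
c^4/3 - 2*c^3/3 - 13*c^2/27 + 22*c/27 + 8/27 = (c/3 + 1/3)*(c - 2)*(c - 4/3)*(c + 1/3)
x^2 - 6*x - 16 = (x - 8)*(x + 2)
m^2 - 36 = (m - 6)*(m + 6)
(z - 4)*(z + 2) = z^2 - 2*z - 8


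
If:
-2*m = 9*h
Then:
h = -2*m/9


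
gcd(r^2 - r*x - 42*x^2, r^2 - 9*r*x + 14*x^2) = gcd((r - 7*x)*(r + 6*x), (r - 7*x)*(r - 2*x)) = -r + 7*x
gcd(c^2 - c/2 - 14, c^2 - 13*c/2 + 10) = c - 4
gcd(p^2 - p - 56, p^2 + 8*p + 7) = p + 7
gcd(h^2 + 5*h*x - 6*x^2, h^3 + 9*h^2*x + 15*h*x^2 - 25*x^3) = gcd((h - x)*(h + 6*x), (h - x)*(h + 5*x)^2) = -h + x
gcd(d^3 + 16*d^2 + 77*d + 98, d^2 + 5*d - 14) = d + 7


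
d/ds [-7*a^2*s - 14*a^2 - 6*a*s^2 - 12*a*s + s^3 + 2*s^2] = -7*a^2 - 12*a*s - 12*a + 3*s^2 + 4*s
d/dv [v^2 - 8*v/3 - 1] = 2*v - 8/3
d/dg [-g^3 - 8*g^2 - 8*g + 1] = -3*g^2 - 16*g - 8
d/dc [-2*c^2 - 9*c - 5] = -4*c - 9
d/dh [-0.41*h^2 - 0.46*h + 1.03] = -0.82*h - 0.46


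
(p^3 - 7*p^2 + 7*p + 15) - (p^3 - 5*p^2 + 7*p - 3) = 18 - 2*p^2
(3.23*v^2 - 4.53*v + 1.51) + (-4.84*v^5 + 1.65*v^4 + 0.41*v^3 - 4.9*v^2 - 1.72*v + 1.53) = -4.84*v^5 + 1.65*v^4 + 0.41*v^3 - 1.67*v^2 - 6.25*v + 3.04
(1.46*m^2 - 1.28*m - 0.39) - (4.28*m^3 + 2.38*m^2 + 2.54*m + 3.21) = -4.28*m^3 - 0.92*m^2 - 3.82*m - 3.6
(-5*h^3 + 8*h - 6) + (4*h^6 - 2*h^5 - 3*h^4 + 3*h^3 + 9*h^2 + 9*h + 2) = 4*h^6 - 2*h^5 - 3*h^4 - 2*h^3 + 9*h^2 + 17*h - 4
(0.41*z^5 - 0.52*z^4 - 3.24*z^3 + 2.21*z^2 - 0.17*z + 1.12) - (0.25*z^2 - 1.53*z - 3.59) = 0.41*z^5 - 0.52*z^4 - 3.24*z^3 + 1.96*z^2 + 1.36*z + 4.71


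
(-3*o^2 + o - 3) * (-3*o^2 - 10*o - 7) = 9*o^4 + 27*o^3 + 20*o^2 + 23*o + 21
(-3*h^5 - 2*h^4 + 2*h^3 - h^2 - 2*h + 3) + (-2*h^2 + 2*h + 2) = -3*h^5 - 2*h^4 + 2*h^3 - 3*h^2 + 5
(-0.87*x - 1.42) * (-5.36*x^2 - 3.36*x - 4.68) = 4.6632*x^3 + 10.5344*x^2 + 8.8428*x + 6.6456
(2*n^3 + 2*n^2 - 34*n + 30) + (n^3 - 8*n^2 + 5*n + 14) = 3*n^3 - 6*n^2 - 29*n + 44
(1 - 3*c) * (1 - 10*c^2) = 30*c^3 - 10*c^2 - 3*c + 1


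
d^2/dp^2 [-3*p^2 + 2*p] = -6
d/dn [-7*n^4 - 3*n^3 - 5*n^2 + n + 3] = -28*n^3 - 9*n^2 - 10*n + 1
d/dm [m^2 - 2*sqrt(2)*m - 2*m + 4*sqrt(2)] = 2*m - 2*sqrt(2) - 2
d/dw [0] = 0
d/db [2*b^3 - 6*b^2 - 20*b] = 6*b^2 - 12*b - 20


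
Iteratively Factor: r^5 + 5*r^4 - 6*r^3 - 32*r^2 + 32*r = (r - 2)*(r^4 + 7*r^3 + 8*r^2 - 16*r) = (r - 2)*(r + 4)*(r^3 + 3*r^2 - 4*r) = r*(r - 2)*(r + 4)*(r^2 + 3*r - 4) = r*(r - 2)*(r + 4)^2*(r - 1)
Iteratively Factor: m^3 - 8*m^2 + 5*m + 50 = (m + 2)*(m^2 - 10*m + 25) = (m - 5)*(m + 2)*(m - 5)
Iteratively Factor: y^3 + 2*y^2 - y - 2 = (y + 2)*(y^2 - 1) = (y + 1)*(y + 2)*(y - 1)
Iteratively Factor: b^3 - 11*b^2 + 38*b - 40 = (b - 4)*(b^2 - 7*b + 10) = (b - 5)*(b - 4)*(b - 2)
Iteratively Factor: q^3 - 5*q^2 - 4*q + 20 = (q + 2)*(q^2 - 7*q + 10) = (q - 5)*(q + 2)*(q - 2)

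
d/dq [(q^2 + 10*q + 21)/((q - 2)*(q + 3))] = -9/(q^2 - 4*q + 4)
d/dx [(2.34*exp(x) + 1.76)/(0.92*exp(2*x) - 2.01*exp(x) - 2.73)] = (-(1.84*exp(x) - 2.01)*(2.34*exp(x) + 1.76) + 2.1528*exp(2*x) - 4.7034*exp(x) - 6.3882)*exp(x)/(-0.92*exp(2*x) + 2.01*exp(x) + 2.73)^2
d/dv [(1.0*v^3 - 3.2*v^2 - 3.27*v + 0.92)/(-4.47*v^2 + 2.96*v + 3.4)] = (-4.47*v^4 + 5.92*v^3 - 13.8889*v^2 - 13.5352*v - 13.8412)/(19.9809*v^4 - 26.4624*v^3 - 21.6344*v^2 + 20.128*v + 11.56)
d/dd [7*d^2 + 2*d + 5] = 14*d + 2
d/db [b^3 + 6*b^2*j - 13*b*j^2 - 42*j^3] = 3*b^2 + 12*b*j - 13*j^2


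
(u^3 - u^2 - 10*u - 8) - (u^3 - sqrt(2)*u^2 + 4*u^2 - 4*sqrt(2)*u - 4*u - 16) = -5*u^2 + sqrt(2)*u^2 - 6*u + 4*sqrt(2)*u + 8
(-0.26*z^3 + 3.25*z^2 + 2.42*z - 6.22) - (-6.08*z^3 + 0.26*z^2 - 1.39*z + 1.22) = 5.82*z^3 + 2.99*z^2 + 3.81*z - 7.44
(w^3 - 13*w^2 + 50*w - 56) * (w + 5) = w^4 - 8*w^3 - 15*w^2 + 194*w - 280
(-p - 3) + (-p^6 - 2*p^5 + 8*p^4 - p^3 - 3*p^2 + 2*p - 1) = -p^6 - 2*p^5 + 8*p^4 - p^3 - 3*p^2 + p - 4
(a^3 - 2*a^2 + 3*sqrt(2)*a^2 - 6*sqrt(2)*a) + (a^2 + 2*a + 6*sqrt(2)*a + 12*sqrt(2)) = a^3 - a^2 + 3*sqrt(2)*a^2 + 2*a + 12*sqrt(2)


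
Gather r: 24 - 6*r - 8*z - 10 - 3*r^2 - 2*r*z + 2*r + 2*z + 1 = -3*r^2 + r*(-2*z - 4) - 6*z + 15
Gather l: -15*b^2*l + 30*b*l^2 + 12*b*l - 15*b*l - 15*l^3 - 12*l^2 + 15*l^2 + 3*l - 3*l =-15*l^3 + l^2*(30*b + 3) + l*(-15*b^2 - 3*b)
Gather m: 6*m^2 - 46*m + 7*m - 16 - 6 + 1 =6*m^2 - 39*m - 21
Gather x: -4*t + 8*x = -4*t + 8*x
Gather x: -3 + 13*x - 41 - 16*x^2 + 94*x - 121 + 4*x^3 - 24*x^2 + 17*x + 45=4*x^3 - 40*x^2 + 124*x - 120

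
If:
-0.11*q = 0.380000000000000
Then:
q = -3.45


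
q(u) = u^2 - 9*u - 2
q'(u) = 2*u - 9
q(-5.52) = 78.15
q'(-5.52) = -20.04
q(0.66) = -7.50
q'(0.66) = -7.68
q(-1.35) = 11.97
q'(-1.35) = -11.70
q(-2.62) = 28.44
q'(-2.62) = -14.24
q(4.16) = -22.13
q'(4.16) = -0.68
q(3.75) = -21.69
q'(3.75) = -1.50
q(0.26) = -4.27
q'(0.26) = -8.48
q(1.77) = -14.80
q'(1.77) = -5.46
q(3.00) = -20.00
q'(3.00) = -3.00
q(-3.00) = 34.00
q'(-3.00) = -15.00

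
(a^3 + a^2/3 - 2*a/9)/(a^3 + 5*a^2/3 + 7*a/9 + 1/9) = a*(9*a^2 + 3*a - 2)/(9*a^3 + 15*a^2 + 7*a + 1)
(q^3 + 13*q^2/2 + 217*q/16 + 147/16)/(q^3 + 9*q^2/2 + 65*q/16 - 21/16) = (4*q + 7)/(4*q - 1)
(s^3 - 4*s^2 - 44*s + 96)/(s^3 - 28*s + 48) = (s - 8)/(s - 4)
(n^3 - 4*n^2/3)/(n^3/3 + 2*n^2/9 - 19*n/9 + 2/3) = n^2*(9*n - 12)/(3*n^3 + 2*n^2 - 19*n + 6)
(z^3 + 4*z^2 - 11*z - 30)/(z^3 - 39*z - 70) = (z - 3)/(z - 7)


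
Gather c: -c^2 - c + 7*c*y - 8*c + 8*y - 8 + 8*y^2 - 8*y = -c^2 + c*(7*y - 9) + 8*y^2 - 8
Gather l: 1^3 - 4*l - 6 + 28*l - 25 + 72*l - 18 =96*l - 48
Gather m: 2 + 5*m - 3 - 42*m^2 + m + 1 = -42*m^2 + 6*m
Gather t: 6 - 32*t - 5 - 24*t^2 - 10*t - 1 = -24*t^2 - 42*t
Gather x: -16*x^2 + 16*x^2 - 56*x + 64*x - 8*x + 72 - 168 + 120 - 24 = 0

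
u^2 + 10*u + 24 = (u + 4)*(u + 6)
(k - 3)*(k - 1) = k^2 - 4*k + 3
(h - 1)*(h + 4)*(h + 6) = h^3 + 9*h^2 + 14*h - 24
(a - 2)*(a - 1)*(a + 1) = a^3 - 2*a^2 - a + 2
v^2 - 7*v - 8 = (v - 8)*(v + 1)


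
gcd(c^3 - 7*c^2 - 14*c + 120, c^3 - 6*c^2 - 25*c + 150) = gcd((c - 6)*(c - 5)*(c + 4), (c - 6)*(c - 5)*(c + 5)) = c^2 - 11*c + 30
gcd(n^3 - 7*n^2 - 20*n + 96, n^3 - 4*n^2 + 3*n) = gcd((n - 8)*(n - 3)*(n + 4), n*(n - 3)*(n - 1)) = n - 3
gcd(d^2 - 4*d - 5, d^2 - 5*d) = d - 5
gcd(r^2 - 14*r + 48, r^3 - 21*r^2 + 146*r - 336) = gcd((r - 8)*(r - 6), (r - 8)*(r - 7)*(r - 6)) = r^2 - 14*r + 48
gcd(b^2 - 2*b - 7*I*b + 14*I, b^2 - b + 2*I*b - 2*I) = 1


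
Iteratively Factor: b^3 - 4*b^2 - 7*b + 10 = (b + 2)*(b^2 - 6*b + 5) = (b - 5)*(b + 2)*(b - 1)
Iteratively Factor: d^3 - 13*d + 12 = (d - 3)*(d^2 + 3*d - 4) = (d - 3)*(d + 4)*(d - 1)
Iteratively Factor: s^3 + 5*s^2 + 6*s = (s + 2)*(s^2 + 3*s) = s*(s + 2)*(s + 3)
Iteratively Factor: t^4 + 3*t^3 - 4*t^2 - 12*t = (t)*(t^3 + 3*t^2 - 4*t - 12) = t*(t + 2)*(t^2 + t - 6) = t*(t - 2)*(t + 2)*(t + 3)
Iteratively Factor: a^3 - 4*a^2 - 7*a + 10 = (a + 2)*(a^2 - 6*a + 5) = (a - 5)*(a + 2)*(a - 1)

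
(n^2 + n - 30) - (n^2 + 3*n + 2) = -2*n - 32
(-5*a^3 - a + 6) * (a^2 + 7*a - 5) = -5*a^5 - 35*a^4 + 24*a^3 - a^2 + 47*a - 30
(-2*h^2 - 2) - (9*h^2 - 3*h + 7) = -11*h^2 + 3*h - 9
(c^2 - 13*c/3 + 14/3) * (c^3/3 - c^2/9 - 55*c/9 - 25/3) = c^5/3 - 14*c^4/9 - 110*c^3/27 + 476*c^2/27 + 205*c/27 - 350/9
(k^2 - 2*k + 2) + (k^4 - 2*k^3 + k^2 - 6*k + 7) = k^4 - 2*k^3 + 2*k^2 - 8*k + 9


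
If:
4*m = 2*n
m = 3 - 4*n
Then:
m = 1/3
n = 2/3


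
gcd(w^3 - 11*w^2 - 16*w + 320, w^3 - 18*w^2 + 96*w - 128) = w^2 - 16*w + 64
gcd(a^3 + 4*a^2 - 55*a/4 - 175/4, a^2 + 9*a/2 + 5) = a + 5/2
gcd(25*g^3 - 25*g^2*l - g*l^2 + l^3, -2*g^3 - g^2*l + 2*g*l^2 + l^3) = g - l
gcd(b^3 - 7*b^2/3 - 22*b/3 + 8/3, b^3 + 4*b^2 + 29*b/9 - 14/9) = b^2 + 5*b/3 - 2/3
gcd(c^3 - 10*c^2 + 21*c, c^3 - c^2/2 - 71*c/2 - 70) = c - 7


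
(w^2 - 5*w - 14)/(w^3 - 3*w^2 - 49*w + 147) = (w + 2)/(w^2 + 4*w - 21)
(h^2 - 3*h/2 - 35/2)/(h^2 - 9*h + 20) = (h + 7/2)/(h - 4)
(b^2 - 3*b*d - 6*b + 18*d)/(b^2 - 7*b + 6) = (b - 3*d)/(b - 1)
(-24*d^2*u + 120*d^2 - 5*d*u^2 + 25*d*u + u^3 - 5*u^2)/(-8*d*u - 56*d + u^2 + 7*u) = (3*d*u - 15*d + u^2 - 5*u)/(u + 7)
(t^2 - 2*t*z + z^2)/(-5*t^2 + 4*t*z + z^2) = (-t + z)/(5*t + z)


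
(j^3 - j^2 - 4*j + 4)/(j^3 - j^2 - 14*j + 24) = (j^2 + j - 2)/(j^2 + j - 12)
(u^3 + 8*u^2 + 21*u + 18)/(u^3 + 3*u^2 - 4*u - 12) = (u + 3)/(u - 2)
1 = 1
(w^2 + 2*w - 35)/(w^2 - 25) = (w + 7)/(w + 5)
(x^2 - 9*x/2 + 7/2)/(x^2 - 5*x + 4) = (x - 7/2)/(x - 4)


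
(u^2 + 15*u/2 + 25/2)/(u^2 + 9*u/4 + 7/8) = 4*(2*u^2 + 15*u + 25)/(8*u^2 + 18*u + 7)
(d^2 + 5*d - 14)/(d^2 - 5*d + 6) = (d + 7)/(d - 3)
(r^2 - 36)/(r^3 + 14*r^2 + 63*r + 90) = (r - 6)/(r^2 + 8*r + 15)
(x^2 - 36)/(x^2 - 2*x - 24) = (x + 6)/(x + 4)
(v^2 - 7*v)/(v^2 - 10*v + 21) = v/(v - 3)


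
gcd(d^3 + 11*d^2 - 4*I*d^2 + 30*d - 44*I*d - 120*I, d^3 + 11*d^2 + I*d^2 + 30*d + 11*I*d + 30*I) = d^2 + 11*d + 30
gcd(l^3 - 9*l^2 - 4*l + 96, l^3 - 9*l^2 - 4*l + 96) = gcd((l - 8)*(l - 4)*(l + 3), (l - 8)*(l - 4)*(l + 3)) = l^3 - 9*l^2 - 4*l + 96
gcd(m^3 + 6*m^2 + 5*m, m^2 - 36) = 1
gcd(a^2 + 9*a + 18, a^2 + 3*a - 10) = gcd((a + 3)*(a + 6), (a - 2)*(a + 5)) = 1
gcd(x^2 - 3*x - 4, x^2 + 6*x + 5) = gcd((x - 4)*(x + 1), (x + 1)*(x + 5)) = x + 1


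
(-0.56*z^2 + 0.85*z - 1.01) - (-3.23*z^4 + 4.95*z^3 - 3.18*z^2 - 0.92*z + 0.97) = 3.23*z^4 - 4.95*z^3 + 2.62*z^2 + 1.77*z - 1.98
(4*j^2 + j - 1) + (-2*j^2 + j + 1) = 2*j^2 + 2*j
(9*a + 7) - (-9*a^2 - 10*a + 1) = 9*a^2 + 19*a + 6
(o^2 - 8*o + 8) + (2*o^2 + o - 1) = 3*o^2 - 7*o + 7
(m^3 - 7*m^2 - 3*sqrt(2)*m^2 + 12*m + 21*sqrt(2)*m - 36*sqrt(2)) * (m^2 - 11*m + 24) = m^5 - 18*m^4 - 3*sqrt(2)*m^4 + 54*sqrt(2)*m^3 + 113*m^3 - 339*sqrt(2)*m^2 - 300*m^2 + 288*m + 900*sqrt(2)*m - 864*sqrt(2)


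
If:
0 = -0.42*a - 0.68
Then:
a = -1.62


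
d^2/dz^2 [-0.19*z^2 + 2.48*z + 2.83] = -0.380000000000000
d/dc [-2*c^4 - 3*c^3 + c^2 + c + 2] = -8*c^3 - 9*c^2 + 2*c + 1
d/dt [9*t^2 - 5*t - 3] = 18*t - 5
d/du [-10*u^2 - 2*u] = -20*u - 2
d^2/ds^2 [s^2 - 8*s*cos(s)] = 8*s*cos(s) + 16*sin(s) + 2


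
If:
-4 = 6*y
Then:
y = -2/3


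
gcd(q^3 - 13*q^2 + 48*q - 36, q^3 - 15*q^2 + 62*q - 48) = q^2 - 7*q + 6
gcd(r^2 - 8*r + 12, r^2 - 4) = r - 2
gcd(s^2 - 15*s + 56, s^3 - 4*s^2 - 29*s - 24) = s - 8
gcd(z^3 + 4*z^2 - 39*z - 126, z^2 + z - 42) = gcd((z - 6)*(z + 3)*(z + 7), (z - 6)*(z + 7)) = z^2 + z - 42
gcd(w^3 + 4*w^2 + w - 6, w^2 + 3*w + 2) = w + 2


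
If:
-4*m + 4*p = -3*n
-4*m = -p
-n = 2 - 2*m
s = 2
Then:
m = 1/3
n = -4/3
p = 4/3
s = 2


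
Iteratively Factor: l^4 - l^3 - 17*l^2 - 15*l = (l - 5)*(l^3 + 4*l^2 + 3*l) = l*(l - 5)*(l^2 + 4*l + 3) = l*(l - 5)*(l + 3)*(l + 1)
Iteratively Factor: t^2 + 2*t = (t + 2)*(t)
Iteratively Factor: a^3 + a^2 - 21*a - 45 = (a - 5)*(a^2 + 6*a + 9) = (a - 5)*(a + 3)*(a + 3)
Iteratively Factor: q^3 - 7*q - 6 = (q + 1)*(q^2 - q - 6) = (q + 1)*(q + 2)*(q - 3)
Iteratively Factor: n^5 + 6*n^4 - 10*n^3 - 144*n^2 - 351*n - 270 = (n + 3)*(n^4 + 3*n^3 - 19*n^2 - 87*n - 90) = (n - 5)*(n + 3)*(n^3 + 8*n^2 + 21*n + 18) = (n - 5)*(n + 2)*(n + 3)*(n^2 + 6*n + 9) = (n - 5)*(n + 2)*(n + 3)^2*(n + 3)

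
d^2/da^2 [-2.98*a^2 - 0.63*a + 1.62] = -5.96000000000000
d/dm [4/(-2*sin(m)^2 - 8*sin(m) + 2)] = 4*(sin(m) + 2)*cos(m)/(4*sin(m) - cos(m)^2)^2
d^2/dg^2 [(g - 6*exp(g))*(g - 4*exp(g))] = -10*g*exp(g) + 96*exp(2*g) - 20*exp(g) + 2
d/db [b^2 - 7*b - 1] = 2*b - 7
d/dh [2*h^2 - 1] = 4*h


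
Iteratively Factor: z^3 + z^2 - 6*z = (z - 2)*(z^2 + 3*z) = z*(z - 2)*(z + 3)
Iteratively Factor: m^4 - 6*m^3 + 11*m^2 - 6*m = (m - 1)*(m^3 - 5*m^2 + 6*m) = (m - 3)*(m - 1)*(m^2 - 2*m) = (m - 3)*(m - 2)*(m - 1)*(m)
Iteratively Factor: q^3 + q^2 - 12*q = (q + 4)*(q^2 - 3*q) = q*(q + 4)*(q - 3)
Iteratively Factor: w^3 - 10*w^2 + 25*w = (w - 5)*(w^2 - 5*w) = (w - 5)^2*(w)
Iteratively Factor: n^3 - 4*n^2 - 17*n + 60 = (n + 4)*(n^2 - 8*n + 15) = (n - 5)*(n + 4)*(n - 3)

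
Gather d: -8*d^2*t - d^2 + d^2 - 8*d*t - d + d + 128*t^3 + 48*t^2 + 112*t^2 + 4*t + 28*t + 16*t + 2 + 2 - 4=-8*d^2*t - 8*d*t + 128*t^3 + 160*t^2 + 48*t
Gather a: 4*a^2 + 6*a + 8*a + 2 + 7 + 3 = 4*a^2 + 14*a + 12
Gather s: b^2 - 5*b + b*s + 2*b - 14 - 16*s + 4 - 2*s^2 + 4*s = b^2 - 3*b - 2*s^2 + s*(b - 12) - 10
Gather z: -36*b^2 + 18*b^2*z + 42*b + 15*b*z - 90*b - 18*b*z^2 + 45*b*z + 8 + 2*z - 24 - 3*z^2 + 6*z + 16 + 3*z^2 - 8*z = -36*b^2 - 18*b*z^2 - 48*b + z*(18*b^2 + 60*b)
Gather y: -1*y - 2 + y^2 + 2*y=y^2 + y - 2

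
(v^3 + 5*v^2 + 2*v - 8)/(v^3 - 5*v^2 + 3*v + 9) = (v^3 + 5*v^2 + 2*v - 8)/(v^3 - 5*v^2 + 3*v + 9)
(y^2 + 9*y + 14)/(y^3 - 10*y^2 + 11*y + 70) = (y + 7)/(y^2 - 12*y + 35)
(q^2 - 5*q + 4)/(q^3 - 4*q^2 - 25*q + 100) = (q - 1)/(q^2 - 25)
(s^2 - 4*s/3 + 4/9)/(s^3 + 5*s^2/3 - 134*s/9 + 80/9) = (3*s - 2)/(3*s^2 + 7*s - 40)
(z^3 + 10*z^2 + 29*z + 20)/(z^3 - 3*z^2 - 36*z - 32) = (z + 5)/(z - 8)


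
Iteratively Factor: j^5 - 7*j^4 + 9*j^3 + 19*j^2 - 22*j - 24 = (j - 4)*(j^4 - 3*j^3 - 3*j^2 + 7*j + 6) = (j - 4)*(j + 1)*(j^3 - 4*j^2 + j + 6) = (j - 4)*(j - 2)*(j + 1)*(j^2 - 2*j - 3) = (j - 4)*(j - 3)*(j - 2)*(j + 1)*(j + 1)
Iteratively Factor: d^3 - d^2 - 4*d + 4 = (d - 1)*(d^2 - 4) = (d - 2)*(d - 1)*(d + 2)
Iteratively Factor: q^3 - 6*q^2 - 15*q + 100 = (q - 5)*(q^2 - q - 20) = (q - 5)*(q + 4)*(q - 5)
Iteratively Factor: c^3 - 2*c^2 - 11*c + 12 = (c + 3)*(c^2 - 5*c + 4) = (c - 4)*(c + 3)*(c - 1)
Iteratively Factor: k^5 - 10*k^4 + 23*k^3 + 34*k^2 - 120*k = (k - 3)*(k^4 - 7*k^3 + 2*k^2 + 40*k) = (k - 5)*(k - 3)*(k^3 - 2*k^2 - 8*k) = (k - 5)*(k - 3)*(k + 2)*(k^2 - 4*k) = k*(k - 5)*(k - 3)*(k + 2)*(k - 4)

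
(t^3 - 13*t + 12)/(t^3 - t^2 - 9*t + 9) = (t + 4)/(t + 3)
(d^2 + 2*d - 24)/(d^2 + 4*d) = (d^2 + 2*d - 24)/(d*(d + 4))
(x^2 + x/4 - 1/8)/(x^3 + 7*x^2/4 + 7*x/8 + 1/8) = (4*x - 1)/(4*x^2 + 5*x + 1)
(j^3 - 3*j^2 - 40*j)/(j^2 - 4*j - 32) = j*(j + 5)/(j + 4)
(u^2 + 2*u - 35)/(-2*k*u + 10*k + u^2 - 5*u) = (u + 7)/(-2*k + u)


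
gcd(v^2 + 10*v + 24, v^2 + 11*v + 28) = v + 4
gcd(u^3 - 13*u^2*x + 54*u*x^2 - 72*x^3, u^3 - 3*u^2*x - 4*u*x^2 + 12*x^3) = -u + 3*x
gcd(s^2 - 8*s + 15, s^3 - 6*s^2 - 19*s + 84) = s - 3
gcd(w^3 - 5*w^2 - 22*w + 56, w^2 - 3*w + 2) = w - 2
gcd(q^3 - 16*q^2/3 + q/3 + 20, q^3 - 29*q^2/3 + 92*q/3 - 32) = q^2 - 7*q + 12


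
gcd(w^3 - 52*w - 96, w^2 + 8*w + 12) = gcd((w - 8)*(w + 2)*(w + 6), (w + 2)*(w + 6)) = w^2 + 8*w + 12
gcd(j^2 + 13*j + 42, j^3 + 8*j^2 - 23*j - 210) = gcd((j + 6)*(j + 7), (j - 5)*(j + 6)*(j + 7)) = j^2 + 13*j + 42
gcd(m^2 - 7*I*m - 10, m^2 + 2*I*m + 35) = m - 5*I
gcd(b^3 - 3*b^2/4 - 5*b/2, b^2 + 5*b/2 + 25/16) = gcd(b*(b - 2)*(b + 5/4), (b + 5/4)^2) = b + 5/4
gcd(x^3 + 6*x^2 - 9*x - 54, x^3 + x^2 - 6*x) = x + 3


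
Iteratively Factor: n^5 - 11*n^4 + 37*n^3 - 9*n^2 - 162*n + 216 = (n + 2)*(n^4 - 13*n^3 + 63*n^2 - 135*n + 108) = (n - 3)*(n + 2)*(n^3 - 10*n^2 + 33*n - 36) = (n - 4)*(n - 3)*(n + 2)*(n^2 - 6*n + 9) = (n - 4)*(n - 3)^2*(n + 2)*(n - 3)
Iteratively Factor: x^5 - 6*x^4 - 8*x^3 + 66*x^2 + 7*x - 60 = (x + 3)*(x^4 - 9*x^3 + 19*x^2 + 9*x - 20) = (x + 1)*(x + 3)*(x^3 - 10*x^2 + 29*x - 20) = (x - 5)*(x + 1)*(x + 3)*(x^2 - 5*x + 4) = (x - 5)*(x - 4)*(x + 1)*(x + 3)*(x - 1)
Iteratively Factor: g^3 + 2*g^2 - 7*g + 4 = (g - 1)*(g^2 + 3*g - 4) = (g - 1)^2*(g + 4)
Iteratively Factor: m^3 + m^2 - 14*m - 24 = (m + 3)*(m^2 - 2*m - 8) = (m + 2)*(m + 3)*(m - 4)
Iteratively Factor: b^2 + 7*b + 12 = (b + 4)*(b + 3)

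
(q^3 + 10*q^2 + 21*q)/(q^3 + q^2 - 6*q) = (q + 7)/(q - 2)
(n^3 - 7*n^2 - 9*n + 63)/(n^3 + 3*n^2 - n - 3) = (n^2 - 10*n + 21)/(n^2 - 1)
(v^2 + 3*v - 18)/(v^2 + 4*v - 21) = (v + 6)/(v + 7)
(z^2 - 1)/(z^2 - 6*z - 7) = (z - 1)/(z - 7)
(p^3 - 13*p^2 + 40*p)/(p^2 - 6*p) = (p^2 - 13*p + 40)/(p - 6)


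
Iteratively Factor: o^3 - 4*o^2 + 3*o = (o - 3)*(o^2 - o) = (o - 3)*(o - 1)*(o)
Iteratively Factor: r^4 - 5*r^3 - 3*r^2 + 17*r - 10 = (r + 2)*(r^3 - 7*r^2 + 11*r - 5) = (r - 5)*(r + 2)*(r^2 - 2*r + 1) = (r - 5)*(r - 1)*(r + 2)*(r - 1)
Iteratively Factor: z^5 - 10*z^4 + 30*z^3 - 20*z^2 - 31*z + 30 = (z - 5)*(z^4 - 5*z^3 + 5*z^2 + 5*z - 6) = (z - 5)*(z + 1)*(z^3 - 6*z^2 + 11*z - 6) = (z - 5)*(z - 3)*(z + 1)*(z^2 - 3*z + 2) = (z - 5)*(z - 3)*(z - 2)*(z + 1)*(z - 1)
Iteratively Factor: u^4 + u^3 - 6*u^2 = (u)*(u^3 + u^2 - 6*u) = u*(u + 3)*(u^2 - 2*u) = u^2*(u + 3)*(u - 2)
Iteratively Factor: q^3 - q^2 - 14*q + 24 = (q - 2)*(q^2 + q - 12) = (q - 2)*(q + 4)*(q - 3)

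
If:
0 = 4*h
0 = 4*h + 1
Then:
No Solution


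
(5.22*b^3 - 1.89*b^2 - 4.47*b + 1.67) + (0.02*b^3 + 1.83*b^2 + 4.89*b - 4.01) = 5.24*b^3 - 0.0599999999999998*b^2 + 0.42*b - 2.34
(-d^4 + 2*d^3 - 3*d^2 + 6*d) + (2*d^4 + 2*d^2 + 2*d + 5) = d^4 + 2*d^3 - d^2 + 8*d + 5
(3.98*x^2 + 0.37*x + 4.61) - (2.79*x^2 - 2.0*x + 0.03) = 1.19*x^2 + 2.37*x + 4.58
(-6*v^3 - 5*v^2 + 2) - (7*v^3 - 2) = -13*v^3 - 5*v^2 + 4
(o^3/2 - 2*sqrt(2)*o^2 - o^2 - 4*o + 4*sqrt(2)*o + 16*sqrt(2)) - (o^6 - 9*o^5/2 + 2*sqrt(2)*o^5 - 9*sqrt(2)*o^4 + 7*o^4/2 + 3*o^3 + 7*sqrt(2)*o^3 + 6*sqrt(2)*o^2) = -o^6 - 2*sqrt(2)*o^5 + 9*o^5/2 - 7*o^4/2 + 9*sqrt(2)*o^4 - 7*sqrt(2)*o^3 - 5*o^3/2 - 8*sqrt(2)*o^2 - o^2 - 4*o + 4*sqrt(2)*o + 16*sqrt(2)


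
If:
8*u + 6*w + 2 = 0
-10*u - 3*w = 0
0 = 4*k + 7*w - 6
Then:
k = 89/36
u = 1/6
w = -5/9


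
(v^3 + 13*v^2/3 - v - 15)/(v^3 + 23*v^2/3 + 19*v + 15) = (3*v - 5)/(3*v + 5)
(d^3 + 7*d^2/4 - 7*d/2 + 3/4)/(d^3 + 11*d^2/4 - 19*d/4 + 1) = (d + 3)/(d + 4)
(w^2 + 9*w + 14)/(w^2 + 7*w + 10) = (w + 7)/(w + 5)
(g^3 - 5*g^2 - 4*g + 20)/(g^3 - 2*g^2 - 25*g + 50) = (g + 2)/(g + 5)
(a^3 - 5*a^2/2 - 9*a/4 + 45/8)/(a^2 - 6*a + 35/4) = (4*a^2 - 9)/(2*(2*a - 7))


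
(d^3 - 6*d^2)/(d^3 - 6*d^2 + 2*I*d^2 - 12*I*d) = d/(d + 2*I)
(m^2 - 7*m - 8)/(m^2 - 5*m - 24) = (m + 1)/(m + 3)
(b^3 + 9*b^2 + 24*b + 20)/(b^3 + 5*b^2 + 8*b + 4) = (b + 5)/(b + 1)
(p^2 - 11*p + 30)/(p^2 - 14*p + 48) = (p - 5)/(p - 8)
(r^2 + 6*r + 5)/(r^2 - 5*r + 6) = (r^2 + 6*r + 5)/(r^2 - 5*r + 6)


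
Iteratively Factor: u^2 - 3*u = (u - 3)*(u)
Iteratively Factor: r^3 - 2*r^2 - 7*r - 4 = (r + 1)*(r^2 - 3*r - 4) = (r + 1)^2*(r - 4)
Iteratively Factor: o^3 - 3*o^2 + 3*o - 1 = (o - 1)*(o^2 - 2*o + 1) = (o - 1)^2*(o - 1)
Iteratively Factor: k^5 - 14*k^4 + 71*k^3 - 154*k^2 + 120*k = (k - 3)*(k^4 - 11*k^3 + 38*k^2 - 40*k) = (k - 5)*(k - 3)*(k^3 - 6*k^2 + 8*k) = k*(k - 5)*(k - 3)*(k^2 - 6*k + 8) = k*(k - 5)*(k - 3)*(k - 2)*(k - 4)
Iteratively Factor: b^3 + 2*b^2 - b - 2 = (b + 1)*(b^2 + b - 2) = (b + 1)*(b + 2)*(b - 1)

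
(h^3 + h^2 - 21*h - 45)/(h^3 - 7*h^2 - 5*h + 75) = (h + 3)/(h - 5)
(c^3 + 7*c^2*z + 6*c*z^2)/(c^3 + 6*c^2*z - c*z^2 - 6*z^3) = c/(c - z)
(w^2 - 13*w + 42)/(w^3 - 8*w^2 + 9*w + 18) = (w - 7)/(w^2 - 2*w - 3)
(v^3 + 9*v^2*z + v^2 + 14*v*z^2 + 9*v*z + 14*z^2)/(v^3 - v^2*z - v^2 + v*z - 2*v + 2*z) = (-v^2 - 9*v*z - 14*z^2)/(-v^2 + v*z + 2*v - 2*z)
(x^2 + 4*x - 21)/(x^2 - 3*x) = (x + 7)/x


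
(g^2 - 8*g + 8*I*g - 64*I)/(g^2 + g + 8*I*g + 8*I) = (g - 8)/(g + 1)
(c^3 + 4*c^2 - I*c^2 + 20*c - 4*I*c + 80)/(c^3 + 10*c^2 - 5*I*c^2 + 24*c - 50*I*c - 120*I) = (c + 4*I)/(c + 6)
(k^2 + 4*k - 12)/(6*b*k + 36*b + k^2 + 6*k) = (k - 2)/(6*b + k)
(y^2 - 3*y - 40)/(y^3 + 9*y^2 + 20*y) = (y - 8)/(y*(y + 4))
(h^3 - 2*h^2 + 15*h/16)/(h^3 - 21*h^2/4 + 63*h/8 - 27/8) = h*(4*h - 5)/(2*(2*h^2 - 9*h + 9))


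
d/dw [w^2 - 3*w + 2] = 2*w - 3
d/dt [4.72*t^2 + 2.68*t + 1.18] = 9.44*t + 2.68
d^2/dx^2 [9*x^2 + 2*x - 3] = 18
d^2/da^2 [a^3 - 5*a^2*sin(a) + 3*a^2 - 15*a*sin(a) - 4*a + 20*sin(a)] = 5*a^2*sin(a) + 15*a*sin(a) - 20*a*cos(a) + 6*a - 30*sqrt(2)*sin(a + pi/4) + 6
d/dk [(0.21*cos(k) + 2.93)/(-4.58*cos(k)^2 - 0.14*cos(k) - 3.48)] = (-0.9618*cos(k)^2 - 26.8388*cos(k) + 0.3206)*sin(k)/(20.9764*cos(k)^4 + 1.2824*cos(k)^3 + 31.8964*cos(k)^2 + 0.9744*cos(k) + 12.1104)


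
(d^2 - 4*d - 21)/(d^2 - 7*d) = (d + 3)/d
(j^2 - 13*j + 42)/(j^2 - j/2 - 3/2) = 2*(-j^2 + 13*j - 42)/(-2*j^2 + j + 3)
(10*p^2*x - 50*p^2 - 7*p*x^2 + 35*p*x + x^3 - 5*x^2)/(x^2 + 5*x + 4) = (10*p^2*x - 50*p^2 - 7*p*x^2 + 35*p*x + x^3 - 5*x^2)/(x^2 + 5*x + 4)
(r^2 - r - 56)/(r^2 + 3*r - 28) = (r - 8)/(r - 4)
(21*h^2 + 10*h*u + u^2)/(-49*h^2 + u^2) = (3*h + u)/(-7*h + u)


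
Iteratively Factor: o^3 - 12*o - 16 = (o + 2)*(o^2 - 2*o - 8) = (o - 4)*(o + 2)*(o + 2)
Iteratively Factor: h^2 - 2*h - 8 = (h - 4)*(h + 2)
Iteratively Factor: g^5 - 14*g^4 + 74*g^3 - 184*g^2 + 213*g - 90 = (g - 1)*(g^4 - 13*g^3 + 61*g^2 - 123*g + 90) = (g - 3)*(g - 1)*(g^3 - 10*g^2 + 31*g - 30) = (g - 3)*(g - 2)*(g - 1)*(g^2 - 8*g + 15) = (g - 5)*(g - 3)*(g - 2)*(g - 1)*(g - 3)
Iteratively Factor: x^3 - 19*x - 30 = (x + 2)*(x^2 - 2*x - 15) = (x - 5)*(x + 2)*(x + 3)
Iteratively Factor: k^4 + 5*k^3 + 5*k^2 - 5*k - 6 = (k + 1)*(k^3 + 4*k^2 + k - 6) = (k + 1)*(k + 3)*(k^2 + k - 2) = (k + 1)*(k + 2)*(k + 3)*(k - 1)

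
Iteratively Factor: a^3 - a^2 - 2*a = (a)*(a^2 - a - 2) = a*(a - 2)*(a + 1)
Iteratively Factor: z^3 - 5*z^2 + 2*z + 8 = (z - 4)*(z^2 - z - 2) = (z - 4)*(z + 1)*(z - 2)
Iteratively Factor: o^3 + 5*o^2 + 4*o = (o + 1)*(o^2 + 4*o) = o*(o + 1)*(o + 4)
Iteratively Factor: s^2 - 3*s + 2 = (s - 1)*(s - 2)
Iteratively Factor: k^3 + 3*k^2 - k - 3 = (k + 1)*(k^2 + 2*k - 3) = (k - 1)*(k + 1)*(k + 3)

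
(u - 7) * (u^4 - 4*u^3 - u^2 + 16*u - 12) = u^5 - 11*u^4 + 27*u^3 + 23*u^2 - 124*u + 84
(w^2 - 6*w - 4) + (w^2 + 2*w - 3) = 2*w^2 - 4*w - 7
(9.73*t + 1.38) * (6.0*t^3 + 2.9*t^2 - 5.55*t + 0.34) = 58.38*t^4 + 36.497*t^3 - 49.9995*t^2 - 4.3508*t + 0.4692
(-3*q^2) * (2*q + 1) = -6*q^3 - 3*q^2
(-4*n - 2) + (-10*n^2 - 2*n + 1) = -10*n^2 - 6*n - 1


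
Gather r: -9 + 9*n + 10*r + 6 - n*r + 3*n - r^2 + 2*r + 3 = 12*n - r^2 + r*(12 - n)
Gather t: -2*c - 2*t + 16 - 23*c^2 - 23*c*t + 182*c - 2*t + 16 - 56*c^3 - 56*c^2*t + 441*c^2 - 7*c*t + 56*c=-56*c^3 + 418*c^2 + 236*c + t*(-56*c^2 - 30*c - 4) + 32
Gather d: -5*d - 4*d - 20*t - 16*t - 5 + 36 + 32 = -9*d - 36*t + 63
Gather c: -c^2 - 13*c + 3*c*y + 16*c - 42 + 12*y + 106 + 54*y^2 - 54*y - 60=-c^2 + c*(3*y + 3) + 54*y^2 - 42*y + 4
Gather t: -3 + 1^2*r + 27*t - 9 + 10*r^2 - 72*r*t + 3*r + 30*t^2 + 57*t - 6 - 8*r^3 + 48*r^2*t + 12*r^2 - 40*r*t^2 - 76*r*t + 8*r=-8*r^3 + 22*r^2 + 12*r + t^2*(30 - 40*r) + t*(48*r^2 - 148*r + 84) - 18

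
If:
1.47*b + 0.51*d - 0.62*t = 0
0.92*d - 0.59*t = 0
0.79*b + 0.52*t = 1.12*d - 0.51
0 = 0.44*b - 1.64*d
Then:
No Solution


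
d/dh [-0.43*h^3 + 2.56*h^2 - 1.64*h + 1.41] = -1.29*h^2 + 5.12*h - 1.64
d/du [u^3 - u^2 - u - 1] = 3*u^2 - 2*u - 1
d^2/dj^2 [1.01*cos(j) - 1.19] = -1.01*cos(j)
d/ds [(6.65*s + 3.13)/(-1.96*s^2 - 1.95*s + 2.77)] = (13.034*s^2 + 12.2696*s + 24.524)/(3.8416*s^4 + 7.644*s^3 - 7.0559*s^2 - 10.803*s + 7.6729)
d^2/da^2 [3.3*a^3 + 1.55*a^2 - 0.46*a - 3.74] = 19.8*a + 3.1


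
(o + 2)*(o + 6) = o^2 + 8*o + 12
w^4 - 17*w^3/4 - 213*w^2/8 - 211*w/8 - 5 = (w - 8)*(w + 1/4)*(w + 1)*(w + 5/2)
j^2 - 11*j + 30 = (j - 6)*(j - 5)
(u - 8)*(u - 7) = u^2 - 15*u + 56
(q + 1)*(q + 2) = q^2 + 3*q + 2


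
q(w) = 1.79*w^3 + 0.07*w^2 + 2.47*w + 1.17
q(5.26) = 276.60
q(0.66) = 3.35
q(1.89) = 18.17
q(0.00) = 1.17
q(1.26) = 7.97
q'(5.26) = 151.78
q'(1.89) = 21.92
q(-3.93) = -116.11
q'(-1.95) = 22.62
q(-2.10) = -20.29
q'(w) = 5.37*w^2 + 0.14*w + 2.47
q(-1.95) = -16.65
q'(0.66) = 4.90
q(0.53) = 2.77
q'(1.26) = 11.17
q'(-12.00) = 774.07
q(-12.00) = -3111.51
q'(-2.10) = 25.86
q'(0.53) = 4.05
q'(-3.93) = 84.86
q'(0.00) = 2.47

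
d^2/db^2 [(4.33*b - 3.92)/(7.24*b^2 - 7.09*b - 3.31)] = ((118.161 - 188.0952*b)*(-7.24*b^2 + 7.09*b + 3.31) - (4.33*b - 3.92)*(14.48*b - 7.09)*(28.96*b - 14.18))/(-7.24*b^2 + 7.09*b + 3.31)^3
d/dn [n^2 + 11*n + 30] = 2*n + 11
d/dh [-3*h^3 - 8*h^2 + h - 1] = -9*h^2 - 16*h + 1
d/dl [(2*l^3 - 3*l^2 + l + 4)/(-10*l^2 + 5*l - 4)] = (-20*l^4 + 20*l^3 - 29*l^2 + 104*l - 24)/(100*l^4 - 100*l^3 + 105*l^2 - 40*l + 16)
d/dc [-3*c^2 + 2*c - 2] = 2 - 6*c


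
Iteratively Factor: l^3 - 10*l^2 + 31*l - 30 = (l - 2)*(l^2 - 8*l + 15) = (l - 5)*(l - 2)*(l - 3)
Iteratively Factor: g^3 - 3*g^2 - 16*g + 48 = (g - 3)*(g^2 - 16) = (g - 4)*(g - 3)*(g + 4)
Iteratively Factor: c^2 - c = (c - 1)*(c)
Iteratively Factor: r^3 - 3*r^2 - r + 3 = (r - 1)*(r^2 - 2*r - 3) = (r - 3)*(r - 1)*(r + 1)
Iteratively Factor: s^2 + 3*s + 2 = (s + 1)*(s + 2)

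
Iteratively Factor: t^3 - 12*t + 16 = (t - 2)*(t^2 + 2*t - 8) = (t - 2)*(t + 4)*(t - 2)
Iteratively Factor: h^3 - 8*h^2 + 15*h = (h - 5)*(h^2 - 3*h) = h*(h - 5)*(h - 3)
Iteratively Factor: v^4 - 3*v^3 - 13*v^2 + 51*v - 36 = (v - 3)*(v^3 - 13*v + 12) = (v - 3)*(v + 4)*(v^2 - 4*v + 3) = (v - 3)*(v - 1)*(v + 4)*(v - 3)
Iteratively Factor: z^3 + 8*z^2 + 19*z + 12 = (z + 3)*(z^2 + 5*z + 4) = (z + 3)*(z + 4)*(z + 1)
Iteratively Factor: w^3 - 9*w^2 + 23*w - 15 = (w - 5)*(w^2 - 4*w + 3) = (w - 5)*(w - 1)*(w - 3)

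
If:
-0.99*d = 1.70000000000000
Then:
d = -1.72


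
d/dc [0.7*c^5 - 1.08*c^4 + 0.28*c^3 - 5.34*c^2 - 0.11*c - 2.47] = 3.5*c^4 - 4.32*c^3 + 0.84*c^2 - 10.68*c - 0.11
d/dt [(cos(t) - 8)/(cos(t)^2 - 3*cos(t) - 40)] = sin(t)/(cos(t) + 5)^2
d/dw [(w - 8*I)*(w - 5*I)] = 2*w - 13*I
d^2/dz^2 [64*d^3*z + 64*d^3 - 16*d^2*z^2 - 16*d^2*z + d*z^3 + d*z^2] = 2*d*(-16*d + 3*z + 1)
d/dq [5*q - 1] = 5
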